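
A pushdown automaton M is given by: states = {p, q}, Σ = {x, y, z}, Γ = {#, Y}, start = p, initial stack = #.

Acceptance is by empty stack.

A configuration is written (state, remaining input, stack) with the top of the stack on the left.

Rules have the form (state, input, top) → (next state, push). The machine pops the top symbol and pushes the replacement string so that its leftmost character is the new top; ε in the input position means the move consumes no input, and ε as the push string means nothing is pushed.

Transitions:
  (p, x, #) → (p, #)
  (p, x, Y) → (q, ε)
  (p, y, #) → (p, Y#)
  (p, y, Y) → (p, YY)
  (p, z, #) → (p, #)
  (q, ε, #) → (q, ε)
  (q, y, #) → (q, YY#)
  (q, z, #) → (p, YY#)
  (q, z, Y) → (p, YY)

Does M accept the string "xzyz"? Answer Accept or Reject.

No computation consumes all input and empties the stack.

Reject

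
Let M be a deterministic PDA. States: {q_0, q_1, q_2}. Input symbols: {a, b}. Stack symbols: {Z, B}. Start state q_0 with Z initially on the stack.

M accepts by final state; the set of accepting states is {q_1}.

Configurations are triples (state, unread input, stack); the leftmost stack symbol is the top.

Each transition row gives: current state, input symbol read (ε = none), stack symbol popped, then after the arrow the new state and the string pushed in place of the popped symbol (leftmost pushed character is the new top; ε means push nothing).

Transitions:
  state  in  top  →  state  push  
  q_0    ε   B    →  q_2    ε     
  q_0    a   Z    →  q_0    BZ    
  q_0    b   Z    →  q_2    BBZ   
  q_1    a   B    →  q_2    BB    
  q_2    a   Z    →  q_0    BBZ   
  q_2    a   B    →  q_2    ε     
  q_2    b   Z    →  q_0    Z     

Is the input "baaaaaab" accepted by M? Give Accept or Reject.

(q_0, baaaaaab, Z)
  read b, top Z: go to q_2, push BBZ → (q_2, aaaaaab, BBZ)
  read a, top B: go to q_2, push ε → (q_2, aaaaab, BZ)
  read a, top B: go to q_2, push ε → (q_2, aaaab, Z)
  read a, top Z: go to q_0, push BBZ → (q_0, aaab, BBZ)
  ε-move, top B: go to q_2, push ε → (q_2, aaab, BZ)
  read a, top B: go to q_2, push ε → (q_2, aab, Z)
  read a, top Z: go to q_0, push BBZ → (q_0, ab, BBZ)
  ε-move, top B: go to q_2, push ε → (q_2, ab, BZ)
  read a, top B: go to q_2, push ε → (q_2, b, Z)
  read b, top Z: go to q_0, push Z → (q_0, ε, Z)
All input consumed; state q_0 ∉ F and no further ε-move applies.

Reject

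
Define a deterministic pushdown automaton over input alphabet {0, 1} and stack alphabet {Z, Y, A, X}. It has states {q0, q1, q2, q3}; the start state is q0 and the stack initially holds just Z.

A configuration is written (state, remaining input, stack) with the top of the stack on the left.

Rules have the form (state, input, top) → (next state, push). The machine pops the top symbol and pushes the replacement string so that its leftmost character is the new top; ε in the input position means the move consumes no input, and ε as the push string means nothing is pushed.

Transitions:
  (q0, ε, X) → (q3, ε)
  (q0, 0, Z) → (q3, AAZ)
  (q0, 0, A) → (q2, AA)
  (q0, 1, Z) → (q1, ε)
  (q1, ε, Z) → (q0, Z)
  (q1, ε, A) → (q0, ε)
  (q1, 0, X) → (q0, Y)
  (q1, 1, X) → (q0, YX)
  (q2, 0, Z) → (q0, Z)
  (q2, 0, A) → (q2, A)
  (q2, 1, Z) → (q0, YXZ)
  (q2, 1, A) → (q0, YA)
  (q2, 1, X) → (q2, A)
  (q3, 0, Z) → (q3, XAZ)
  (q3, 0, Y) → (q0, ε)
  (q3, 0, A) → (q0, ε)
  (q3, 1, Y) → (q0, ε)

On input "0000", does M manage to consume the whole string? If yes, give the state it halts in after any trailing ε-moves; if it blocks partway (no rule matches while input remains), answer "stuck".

q2

(q0, 0000, Z)
  read 0, top Z: go to q3, push AAZ → (q3, 000, AAZ)
  read 0, top A: go to q0, push ε → (q0, 00, AZ)
  read 0, top A: go to q2, push AA → (q2, 0, AAZ)
  read 0, top A: go to q2, push A → (q2, ε, AAZ)
All input consumed; M is in state q2.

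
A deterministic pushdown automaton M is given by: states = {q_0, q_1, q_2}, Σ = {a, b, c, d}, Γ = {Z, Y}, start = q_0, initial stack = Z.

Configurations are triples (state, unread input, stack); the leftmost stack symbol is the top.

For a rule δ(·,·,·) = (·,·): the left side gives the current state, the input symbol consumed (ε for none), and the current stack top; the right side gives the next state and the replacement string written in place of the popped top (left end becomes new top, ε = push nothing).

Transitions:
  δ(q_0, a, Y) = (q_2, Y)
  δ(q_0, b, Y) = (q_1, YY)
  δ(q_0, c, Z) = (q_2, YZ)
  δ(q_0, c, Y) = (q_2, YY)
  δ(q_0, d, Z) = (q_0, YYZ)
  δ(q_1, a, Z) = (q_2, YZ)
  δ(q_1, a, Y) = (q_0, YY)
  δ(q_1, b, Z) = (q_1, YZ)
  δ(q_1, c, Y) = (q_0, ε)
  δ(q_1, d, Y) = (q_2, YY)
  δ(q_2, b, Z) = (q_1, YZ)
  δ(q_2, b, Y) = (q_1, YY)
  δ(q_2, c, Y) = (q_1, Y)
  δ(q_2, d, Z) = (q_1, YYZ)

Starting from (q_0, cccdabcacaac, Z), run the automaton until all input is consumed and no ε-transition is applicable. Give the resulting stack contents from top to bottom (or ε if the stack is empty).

(q_0, cccdabcacaac, Z)
  read c, top Z: go to q_2, push YZ → (q_2, ccdabcacaac, YZ)
  read c, top Y: go to q_1, push Y → (q_1, cdabcacaac, YZ)
  read c, top Y: go to q_0, push ε → (q_0, dabcacaac, Z)
  read d, top Z: go to q_0, push YYZ → (q_0, abcacaac, YYZ)
  read a, top Y: go to q_2, push Y → (q_2, bcacaac, YYZ)
  read b, top Y: go to q_1, push YY → (q_1, cacaac, YYYZ)
  read c, top Y: go to q_0, push ε → (q_0, acaac, YYZ)
  read a, top Y: go to q_2, push Y → (q_2, caac, YYZ)
  read c, top Y: go to q_1, push Y → (q_1, aac, YYZ)
  read a, top Y: go to q_0, push YY → (q_0, ac, YYYZ)
  read a, top Y: go to q_2, push Y → (q_2, c, YYYZ)
  read c, top Y: go to q_1, push Y → (q_1, ε, YYYZ)
All input consumed in state q_1 with stack YYYZ.

YYYZ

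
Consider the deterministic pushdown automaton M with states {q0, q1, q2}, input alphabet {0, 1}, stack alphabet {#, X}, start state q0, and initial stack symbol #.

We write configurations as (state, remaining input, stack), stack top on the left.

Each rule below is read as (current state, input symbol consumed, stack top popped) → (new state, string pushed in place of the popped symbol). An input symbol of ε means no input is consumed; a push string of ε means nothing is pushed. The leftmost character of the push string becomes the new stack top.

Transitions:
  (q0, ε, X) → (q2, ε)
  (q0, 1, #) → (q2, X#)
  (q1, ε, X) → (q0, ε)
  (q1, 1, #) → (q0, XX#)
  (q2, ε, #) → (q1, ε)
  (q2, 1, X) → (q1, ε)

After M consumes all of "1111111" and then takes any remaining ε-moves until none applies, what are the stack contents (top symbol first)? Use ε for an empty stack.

X#

(q0, 1111111, #) ⊢ (q2, 111111, X#) ⊢ (q1, 11111, #) ⊢ (q0, 1111, XX#) ⊢ (q2, 1111, X#) ⊢ (q1, 111, #) ⊢ (q0, 11, XX#) ⊢ (q2, 11, X#) ⊢ (q1, 1, #) ⊢ (q0, ε, XX#) ⊢ (q2, ε, X#)
All input consumed in state q2 with stack X#.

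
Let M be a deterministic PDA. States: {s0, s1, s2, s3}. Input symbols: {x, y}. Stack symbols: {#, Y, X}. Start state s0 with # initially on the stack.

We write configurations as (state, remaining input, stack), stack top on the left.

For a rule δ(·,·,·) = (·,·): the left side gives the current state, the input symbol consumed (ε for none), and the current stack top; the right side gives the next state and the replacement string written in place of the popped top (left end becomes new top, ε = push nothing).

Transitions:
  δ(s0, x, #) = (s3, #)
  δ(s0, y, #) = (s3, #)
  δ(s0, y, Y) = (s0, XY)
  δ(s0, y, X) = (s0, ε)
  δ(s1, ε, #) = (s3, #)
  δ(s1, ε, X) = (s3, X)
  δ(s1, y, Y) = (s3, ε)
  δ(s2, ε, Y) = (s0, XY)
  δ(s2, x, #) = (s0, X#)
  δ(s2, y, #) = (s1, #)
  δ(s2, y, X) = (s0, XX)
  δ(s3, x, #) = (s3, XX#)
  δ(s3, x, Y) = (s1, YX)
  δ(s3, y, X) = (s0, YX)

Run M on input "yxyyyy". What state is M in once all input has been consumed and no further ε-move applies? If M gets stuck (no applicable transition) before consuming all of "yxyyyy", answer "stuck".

s0

(s0, yxyyyy, #)
  read y, top #: go to s3, push # → (s3, xyyyy, #)
  read x, top #: go to s3, push XX# → (s3, yyyy, XX#)
  read y, top X: go to s0, push YX → (s0, yyy, YXX#)
  read y, top Y: go to s0, push XY → (s0, yy, XYXX#)
  read y, top X: go to s0, push ε → (s0, y, YXX#)
  read y, top Y: go to s0, push XY → (s0, ε, XYXX#)
All input consumed; M is in state s0.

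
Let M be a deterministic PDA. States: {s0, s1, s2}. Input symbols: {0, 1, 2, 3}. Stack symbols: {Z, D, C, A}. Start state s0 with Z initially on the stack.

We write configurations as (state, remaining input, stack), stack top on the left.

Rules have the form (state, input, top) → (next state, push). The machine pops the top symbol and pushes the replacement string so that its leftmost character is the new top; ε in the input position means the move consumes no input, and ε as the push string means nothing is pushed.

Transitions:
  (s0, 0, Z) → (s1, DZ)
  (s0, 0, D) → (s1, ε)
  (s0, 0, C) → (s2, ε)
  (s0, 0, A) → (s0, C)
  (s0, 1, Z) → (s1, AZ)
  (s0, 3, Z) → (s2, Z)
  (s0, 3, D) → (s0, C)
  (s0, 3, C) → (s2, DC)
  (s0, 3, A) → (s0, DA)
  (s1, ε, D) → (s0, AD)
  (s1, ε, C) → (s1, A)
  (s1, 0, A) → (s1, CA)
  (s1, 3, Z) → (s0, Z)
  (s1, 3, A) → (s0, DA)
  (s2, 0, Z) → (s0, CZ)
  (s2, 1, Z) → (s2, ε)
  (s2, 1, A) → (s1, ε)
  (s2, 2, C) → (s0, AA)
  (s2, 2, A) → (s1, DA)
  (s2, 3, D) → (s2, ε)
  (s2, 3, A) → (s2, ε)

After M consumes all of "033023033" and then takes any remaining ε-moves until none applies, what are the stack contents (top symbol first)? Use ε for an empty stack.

CADADZ

(s0, 033023033, Z)
  read 0, top Z: go to s1, push DZ → (s1, 33023033, DZ)
  ε-move, top D: go to s0, push AD → (s0, 33023033, ADZ)
  read 3, top A: go to s0, push DA → (s0, 3023033, DADZ)
  read 3, top D: go to s0, push C → (s0, 023033, CADZ)
  read 0, top C: go to s2, push ε → (s2, 23033, ADZ)
  read 2, top A: go to s1, push DA → (s1, 3033, DADZ)
  ε-move, top D: go to s0, push AD → (s0, 3033, ADADZ)
  read 3, top A: go to s0, push DA → (s0, 033, DADADZ)
  read 0, top D: go to s1, push ε → (s1, 33, ADADZ)
  read 3, top A: go to s0, push DA → (s0, 3, DADADZ)
  read 3, top D: go to s0, push C → (s0, ε, CADADZ)
All input consumed in state s0 with stack CADADZ.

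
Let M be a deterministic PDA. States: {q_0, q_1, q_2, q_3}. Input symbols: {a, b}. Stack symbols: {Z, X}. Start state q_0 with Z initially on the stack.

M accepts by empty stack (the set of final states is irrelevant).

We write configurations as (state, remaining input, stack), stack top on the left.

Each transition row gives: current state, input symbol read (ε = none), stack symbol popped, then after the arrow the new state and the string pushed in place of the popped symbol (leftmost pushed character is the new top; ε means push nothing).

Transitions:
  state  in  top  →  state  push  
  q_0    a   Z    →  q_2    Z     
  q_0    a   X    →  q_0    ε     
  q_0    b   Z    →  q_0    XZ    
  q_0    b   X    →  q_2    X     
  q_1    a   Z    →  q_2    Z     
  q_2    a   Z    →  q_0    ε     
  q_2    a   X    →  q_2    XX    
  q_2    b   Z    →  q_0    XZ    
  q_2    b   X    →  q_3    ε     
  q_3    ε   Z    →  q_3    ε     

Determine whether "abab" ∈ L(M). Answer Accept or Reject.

Reject

(q_0, abab, Z)
  read a, top Z: go to q_2, push Z → (q_2, bab, Z)
  read b, top Z: go to q_0, push XZ → (q_0, ab, XZ)
  read a, top X: go to q_0, push ε → (q_0, b, Z)
  read b, top Z: go to q_0, push XZ → (q_0, ε, XZ)
All input consumed; stack is XZ, not empty, and no further ε-move applies.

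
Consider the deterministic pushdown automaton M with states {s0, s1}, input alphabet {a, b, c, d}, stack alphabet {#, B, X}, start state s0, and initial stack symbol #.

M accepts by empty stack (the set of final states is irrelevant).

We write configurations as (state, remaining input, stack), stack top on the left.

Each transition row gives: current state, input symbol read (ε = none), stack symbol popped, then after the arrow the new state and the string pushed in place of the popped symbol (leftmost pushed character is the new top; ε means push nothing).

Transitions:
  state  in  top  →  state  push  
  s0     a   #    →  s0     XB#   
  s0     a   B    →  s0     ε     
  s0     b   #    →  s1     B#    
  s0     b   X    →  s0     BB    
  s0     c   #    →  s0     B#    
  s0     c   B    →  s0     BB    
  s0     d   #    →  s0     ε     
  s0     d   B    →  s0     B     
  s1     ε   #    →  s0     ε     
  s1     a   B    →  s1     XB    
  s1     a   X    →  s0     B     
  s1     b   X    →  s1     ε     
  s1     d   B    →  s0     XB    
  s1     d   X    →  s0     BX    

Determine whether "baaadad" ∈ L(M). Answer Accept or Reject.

Accept

(s0, baaadad, #)
  read b, top #: go to s1, push B# → (s1, aaadad, B#)
  read a, top B: go to s1, push XB → (s1, aadad, XB#)
  read a, top X: go to s0, push B → (s0, adad, BB#)
  read a, top B: go to s0, push ε → (s0, dad, B#)
  read d, top B: go to s0, push B → (s0, ad, B#)
  read a, top B: go to s0, push ε → (s0, d, #)
  read d, top #: go to s0, push ε → (s0, ε, ε)
All input consumed and the stack is empty.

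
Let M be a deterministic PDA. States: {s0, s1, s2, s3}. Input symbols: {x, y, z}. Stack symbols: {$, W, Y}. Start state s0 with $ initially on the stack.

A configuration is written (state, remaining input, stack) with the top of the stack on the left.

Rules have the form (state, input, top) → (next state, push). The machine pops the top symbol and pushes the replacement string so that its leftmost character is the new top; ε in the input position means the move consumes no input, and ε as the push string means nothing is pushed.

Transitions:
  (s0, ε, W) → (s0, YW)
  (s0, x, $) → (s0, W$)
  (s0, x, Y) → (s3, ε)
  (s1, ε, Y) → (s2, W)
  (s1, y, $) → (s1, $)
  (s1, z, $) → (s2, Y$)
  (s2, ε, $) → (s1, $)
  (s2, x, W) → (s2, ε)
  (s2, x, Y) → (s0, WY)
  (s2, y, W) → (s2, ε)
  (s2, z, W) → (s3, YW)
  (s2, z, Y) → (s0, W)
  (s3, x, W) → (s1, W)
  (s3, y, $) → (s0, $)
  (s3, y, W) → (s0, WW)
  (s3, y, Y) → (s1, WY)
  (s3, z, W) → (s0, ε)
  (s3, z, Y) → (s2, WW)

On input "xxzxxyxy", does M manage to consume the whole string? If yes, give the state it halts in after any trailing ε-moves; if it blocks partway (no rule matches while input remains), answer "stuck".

s0

(s0, xxzxxyxy, $)
  read x, top $: go to s0, push W$ → (s0, xzxxyxy, W$)
  ε-move, top W: go to s0, push YW → (s0, xzxxyxy, YW$)
  read x, top Y: go to s3, push ε → (s3, zxxyxy, W$)
  read z, top W: go to s0, push ε → (s0, xxyxy, $)
  read x, top $: go to s0, push W$ → (s0, xyxy, W$)
  ε-move, top W: go to s0, push YW → (s0, xyxy, YW$)
  read x, top Y: go to s3, push ε → (s3, yxy, W$)
  read y, top W: go to s0, push WW → (s0, xy, WW$)
  ε-move, top W: go to s0, push YW → (s0, xy, YWW$)
  read x, top Y: go to s3, push ε → (s3, y, WW$)
  read y, top W: go to s0, push WW → (s0, ε, WWW$)
  ε-move, top W: go to s0, push YW → (s0, ε, YWWW$)
All input consumed; M is in state s0.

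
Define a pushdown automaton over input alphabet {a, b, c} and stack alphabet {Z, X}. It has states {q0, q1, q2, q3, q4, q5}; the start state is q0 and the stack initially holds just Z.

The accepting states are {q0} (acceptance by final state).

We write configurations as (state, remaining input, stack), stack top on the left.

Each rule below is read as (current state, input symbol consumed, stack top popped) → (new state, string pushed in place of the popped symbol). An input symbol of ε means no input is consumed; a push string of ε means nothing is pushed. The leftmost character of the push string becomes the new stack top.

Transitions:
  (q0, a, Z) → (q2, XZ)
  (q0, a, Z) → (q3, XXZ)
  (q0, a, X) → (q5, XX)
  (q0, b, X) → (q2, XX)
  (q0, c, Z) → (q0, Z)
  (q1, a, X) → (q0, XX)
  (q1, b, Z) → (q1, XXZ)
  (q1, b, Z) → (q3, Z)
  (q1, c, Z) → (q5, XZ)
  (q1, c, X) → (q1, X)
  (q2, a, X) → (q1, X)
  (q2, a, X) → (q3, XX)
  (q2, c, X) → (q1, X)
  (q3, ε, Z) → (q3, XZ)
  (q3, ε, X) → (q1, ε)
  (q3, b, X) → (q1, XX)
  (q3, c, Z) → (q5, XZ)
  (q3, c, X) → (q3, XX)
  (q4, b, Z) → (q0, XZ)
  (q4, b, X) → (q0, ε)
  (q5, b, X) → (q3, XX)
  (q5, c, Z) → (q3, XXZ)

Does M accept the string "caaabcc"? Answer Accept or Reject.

No computation consumes all input and reaches a final state.

Reject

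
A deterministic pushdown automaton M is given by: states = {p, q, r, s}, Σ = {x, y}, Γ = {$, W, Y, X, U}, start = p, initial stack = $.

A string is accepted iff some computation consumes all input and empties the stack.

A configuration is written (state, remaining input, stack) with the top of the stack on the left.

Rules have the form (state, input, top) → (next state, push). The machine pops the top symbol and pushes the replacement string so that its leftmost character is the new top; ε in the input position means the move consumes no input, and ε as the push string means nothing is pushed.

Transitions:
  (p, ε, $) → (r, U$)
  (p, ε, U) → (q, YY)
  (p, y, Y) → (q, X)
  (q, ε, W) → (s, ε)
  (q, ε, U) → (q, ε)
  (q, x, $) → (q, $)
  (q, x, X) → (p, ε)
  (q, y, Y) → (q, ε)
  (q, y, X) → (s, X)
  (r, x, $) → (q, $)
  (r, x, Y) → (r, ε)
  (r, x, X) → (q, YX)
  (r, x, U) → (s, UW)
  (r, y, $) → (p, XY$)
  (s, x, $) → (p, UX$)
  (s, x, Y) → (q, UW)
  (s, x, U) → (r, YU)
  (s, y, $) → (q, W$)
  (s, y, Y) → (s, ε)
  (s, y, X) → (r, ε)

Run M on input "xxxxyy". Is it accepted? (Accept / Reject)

Reject

(p, xxxxyy, $)
  ε-move, top $: go to r, push U$ → (r, xxxxyy, U$)
  read x, top U: go to s, push UW → (s, xxxyy, UW$)
  read x, top U: go to r, push YU → (r, xxyy, YUW$)
  read x, top Y: go to r, push ε → (r, xyy, UW$)
  read x, top U: go to s, push UW → (s, yy, UWW$)
No transition applies at (s, yy, UWW$); input not fully consumed.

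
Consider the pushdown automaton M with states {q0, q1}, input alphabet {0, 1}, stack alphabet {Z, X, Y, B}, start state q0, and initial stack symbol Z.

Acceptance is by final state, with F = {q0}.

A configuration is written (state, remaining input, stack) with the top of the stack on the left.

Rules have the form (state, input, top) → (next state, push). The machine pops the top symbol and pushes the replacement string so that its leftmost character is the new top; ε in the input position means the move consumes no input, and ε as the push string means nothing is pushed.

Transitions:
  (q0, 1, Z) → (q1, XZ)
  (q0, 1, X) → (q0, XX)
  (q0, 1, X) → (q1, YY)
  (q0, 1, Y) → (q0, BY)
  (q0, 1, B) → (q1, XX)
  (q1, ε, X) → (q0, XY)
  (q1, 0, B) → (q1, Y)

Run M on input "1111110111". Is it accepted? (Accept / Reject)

No computation consumes all input and reaches a final state.

Reject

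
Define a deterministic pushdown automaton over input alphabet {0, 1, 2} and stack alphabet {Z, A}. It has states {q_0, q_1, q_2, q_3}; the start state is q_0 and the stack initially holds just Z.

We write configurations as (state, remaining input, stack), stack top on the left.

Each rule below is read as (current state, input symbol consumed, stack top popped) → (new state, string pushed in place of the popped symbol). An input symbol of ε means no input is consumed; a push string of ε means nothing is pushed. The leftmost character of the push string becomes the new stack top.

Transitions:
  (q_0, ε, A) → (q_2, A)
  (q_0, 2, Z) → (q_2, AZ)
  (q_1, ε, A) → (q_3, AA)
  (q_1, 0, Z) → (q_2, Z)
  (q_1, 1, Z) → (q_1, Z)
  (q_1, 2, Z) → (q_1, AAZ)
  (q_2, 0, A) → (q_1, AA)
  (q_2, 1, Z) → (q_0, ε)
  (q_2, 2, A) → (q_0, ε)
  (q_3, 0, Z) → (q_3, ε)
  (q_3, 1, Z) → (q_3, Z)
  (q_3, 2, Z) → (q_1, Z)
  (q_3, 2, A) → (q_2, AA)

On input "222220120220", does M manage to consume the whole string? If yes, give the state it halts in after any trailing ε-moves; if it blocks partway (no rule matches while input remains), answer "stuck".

(q_0, 222220120220, Z)
  read 2, top Z: go to q_2, push AZ → (q_2, 22220120220, AZ)
  read 2, top A: go to q_0, push ε → (q_0, 2220120220, Z)
  read 2, top Z: go to q_2, push AZ → (q_2, 220120220, AZ)
  read 2, top A: go to q_0, push ε → (q_0, 20120220, Z)
  read 2, top Z: go to q_2, push AZ → (q_2, 0120220, AZ)
  read 0, top A: go to q_1, push AA → (q_1, 120220, AAZ)
  ε-move, top A: go to q_3, push AA → (q_3, 120220, AAAZ)
No transition for (q_3, 1, top A); M blocks with input 120220 remaining.

stuck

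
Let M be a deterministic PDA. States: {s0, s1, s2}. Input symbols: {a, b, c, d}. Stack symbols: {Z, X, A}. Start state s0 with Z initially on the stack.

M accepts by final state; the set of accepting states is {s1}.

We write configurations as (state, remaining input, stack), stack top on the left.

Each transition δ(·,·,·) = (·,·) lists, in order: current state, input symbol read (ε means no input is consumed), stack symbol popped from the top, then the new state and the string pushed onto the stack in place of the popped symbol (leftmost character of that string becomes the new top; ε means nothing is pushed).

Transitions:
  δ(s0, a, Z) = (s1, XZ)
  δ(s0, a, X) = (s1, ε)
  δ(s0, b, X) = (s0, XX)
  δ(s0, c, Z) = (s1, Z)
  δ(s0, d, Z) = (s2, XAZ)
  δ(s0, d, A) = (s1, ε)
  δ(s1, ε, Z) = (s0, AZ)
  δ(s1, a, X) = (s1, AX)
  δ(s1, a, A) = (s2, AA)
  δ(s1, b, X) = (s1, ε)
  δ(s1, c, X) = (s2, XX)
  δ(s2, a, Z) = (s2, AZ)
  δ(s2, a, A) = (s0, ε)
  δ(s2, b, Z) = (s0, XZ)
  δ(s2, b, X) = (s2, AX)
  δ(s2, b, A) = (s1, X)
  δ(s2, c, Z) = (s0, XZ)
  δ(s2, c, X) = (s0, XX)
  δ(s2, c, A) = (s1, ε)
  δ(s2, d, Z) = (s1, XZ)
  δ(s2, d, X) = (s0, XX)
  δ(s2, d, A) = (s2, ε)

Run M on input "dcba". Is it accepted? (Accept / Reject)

(s0, dcba, Z)
  read d, top Z: go to s2, push XAZ → (s2, cba, XAZ)
  read c, top X: go to s0, push XX → (s0, ba, XXAZ)
  read b, top X: go to s0, push XX → (s0, a, XXXAZ)
  read a, top X: go to s1, push ε → (s1, ε, XXAZ)
All input consumed; state s1 ∈ F.

Accept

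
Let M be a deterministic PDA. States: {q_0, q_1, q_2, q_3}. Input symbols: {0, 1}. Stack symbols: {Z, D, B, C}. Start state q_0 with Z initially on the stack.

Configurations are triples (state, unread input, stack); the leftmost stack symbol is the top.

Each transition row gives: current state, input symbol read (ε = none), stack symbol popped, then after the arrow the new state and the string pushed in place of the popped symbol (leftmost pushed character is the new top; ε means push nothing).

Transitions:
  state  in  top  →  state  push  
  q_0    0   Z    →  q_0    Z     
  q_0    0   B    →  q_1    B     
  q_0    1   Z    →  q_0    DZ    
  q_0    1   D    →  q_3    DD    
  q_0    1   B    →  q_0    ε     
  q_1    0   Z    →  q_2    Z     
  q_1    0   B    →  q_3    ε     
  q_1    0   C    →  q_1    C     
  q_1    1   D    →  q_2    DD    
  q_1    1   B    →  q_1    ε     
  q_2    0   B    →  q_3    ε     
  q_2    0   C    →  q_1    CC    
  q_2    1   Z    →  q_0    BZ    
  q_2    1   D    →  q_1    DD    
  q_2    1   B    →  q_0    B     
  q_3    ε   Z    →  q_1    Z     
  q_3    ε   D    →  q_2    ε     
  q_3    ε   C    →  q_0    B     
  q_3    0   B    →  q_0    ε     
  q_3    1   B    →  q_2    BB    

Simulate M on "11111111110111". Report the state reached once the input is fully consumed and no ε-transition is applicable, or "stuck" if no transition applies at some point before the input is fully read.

stuck

(q_0, 11111111110111, Z) ⊢ (q_0, 1111111110111, DZ) ⊢ (q_3, 111111110111, DDZ) ⊢ (q_2, 111111110111, DZ) ⊢ (q_1, 11111110111, DDZ) ⊢ (q_2, 1111110111, DDDZ) ⊢ (q_1, 111110111, DDDDZ) ⊢ (q_2, 11110111, DDDDDZ) ⊢ (q_1, 1110111, DDDDDDZ) ⊢ (q_2, 110111, DDDDDDDZ) ⊢ (q_1, 10111, DDDDDDDDZ) ⊢ (q_2, 0111, DDDDDDDDDZ)
No transition for (q_2, 0, top D); M blocks with input 0111 remaining.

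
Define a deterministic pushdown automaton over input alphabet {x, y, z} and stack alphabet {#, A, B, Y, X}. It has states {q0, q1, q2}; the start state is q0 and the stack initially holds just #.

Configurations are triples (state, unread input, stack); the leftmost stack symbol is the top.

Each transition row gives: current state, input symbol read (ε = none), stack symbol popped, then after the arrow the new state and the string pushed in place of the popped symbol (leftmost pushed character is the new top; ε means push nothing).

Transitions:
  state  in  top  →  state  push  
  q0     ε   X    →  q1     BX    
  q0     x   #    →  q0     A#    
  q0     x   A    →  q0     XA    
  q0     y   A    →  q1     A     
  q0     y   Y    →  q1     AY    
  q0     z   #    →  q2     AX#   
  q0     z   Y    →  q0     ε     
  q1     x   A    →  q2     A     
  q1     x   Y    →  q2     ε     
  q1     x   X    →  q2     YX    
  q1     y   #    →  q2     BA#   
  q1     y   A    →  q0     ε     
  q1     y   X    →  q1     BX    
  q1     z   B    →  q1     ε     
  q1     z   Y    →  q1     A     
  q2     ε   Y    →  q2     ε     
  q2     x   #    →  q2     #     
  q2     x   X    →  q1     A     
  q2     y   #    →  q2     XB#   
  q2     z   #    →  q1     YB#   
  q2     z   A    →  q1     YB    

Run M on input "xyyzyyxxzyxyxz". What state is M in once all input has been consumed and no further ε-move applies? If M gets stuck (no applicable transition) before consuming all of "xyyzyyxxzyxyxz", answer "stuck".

stuck

(q0, xyyzyyxxzyxyxz, #)
  read x, top #: go to q0, push A# → (q0, yyzyyxxzyxyxz, A#)
  read y, top A: go to q1, push A → (q1, yzyyxxzyxyxz, A#)
  read y, top A: go to q0, push ε → (q0, zyyxxzyxyxz, #)
  read z, top #: go to q2, push AX# → (q2, yyxxzyxyxz, AX#)
No transition for (q2, y, top A); M blocks with input yyxxzyxyxz remaining.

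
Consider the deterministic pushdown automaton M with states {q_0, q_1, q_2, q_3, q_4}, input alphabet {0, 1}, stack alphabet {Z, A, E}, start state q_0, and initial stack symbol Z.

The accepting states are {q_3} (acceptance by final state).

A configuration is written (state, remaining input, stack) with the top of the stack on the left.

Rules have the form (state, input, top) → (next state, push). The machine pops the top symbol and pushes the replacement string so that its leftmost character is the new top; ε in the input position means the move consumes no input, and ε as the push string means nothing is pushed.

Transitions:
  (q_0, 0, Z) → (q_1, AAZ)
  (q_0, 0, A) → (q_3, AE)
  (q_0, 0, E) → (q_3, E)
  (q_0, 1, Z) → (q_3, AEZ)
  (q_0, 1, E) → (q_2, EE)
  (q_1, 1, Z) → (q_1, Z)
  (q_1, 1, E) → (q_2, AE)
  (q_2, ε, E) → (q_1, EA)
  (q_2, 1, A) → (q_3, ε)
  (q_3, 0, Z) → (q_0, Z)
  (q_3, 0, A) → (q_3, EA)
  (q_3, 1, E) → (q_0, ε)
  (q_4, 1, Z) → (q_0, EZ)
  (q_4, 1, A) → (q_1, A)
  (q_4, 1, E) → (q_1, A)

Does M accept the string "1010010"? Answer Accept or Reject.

Accept

(q_0, 1010010, Z)
  read 1, top Z: go to q_3, push AEZ → (q_3, 010010, AEZ)
  read 0, top A: go to q_3, push EA → (q_3, 10010, EAEZ)
  read 1, top E: go to q_0, push ε → (q_0, 0010, AEZ)
  read 0, top A: go to q_3, push AE → (q_3, 010, AEEZ)
  read 0, top A: go to q_3, push EA → (q_3, 10, EAEEZ)
  read 1, top E: go to q_0, push ε → (q_0, 0, AEEZ)
  read 0, top A: go to q_3, push AE → (q_3, ε, AEEEZ)
All input consumed; state q_3 ∈ F.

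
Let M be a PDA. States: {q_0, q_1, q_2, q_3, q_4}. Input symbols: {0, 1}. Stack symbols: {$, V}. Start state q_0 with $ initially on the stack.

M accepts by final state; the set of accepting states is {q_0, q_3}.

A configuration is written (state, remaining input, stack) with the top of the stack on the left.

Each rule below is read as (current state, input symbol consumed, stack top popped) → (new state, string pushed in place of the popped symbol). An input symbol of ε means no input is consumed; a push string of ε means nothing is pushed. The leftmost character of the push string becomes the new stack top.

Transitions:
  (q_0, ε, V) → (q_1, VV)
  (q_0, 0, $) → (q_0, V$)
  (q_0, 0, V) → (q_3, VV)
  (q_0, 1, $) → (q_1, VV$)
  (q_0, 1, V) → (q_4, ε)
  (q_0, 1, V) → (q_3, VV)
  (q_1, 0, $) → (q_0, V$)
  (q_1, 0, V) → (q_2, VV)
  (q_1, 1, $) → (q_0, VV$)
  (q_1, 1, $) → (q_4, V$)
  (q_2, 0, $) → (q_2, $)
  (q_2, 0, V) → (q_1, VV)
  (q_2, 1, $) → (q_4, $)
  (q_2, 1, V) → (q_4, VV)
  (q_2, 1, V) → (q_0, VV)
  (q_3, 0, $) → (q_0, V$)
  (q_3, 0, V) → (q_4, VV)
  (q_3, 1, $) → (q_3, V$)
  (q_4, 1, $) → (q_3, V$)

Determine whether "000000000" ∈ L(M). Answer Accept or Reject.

No computation consumes all input and reaches a final state.

Reject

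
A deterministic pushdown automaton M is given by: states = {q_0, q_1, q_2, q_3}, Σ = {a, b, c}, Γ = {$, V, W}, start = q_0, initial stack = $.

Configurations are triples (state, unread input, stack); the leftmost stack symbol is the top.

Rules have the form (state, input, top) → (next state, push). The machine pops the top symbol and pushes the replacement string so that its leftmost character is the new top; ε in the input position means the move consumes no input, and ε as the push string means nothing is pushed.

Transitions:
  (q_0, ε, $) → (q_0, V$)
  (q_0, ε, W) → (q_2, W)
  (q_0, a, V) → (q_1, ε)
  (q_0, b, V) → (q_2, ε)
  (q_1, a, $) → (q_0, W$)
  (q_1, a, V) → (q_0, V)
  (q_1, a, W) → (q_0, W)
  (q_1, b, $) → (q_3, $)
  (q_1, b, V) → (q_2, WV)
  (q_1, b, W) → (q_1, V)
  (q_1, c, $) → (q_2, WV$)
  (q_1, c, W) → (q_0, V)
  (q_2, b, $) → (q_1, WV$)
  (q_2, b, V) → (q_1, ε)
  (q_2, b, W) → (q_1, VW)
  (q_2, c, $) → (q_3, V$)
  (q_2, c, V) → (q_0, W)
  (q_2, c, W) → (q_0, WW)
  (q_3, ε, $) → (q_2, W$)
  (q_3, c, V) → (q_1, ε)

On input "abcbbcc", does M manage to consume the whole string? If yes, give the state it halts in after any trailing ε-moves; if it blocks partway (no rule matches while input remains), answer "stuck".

(q_0, abcbbcc, $)
  ε-move, top $: go to q_0, push V$ → (q_0, abcbbcc, V$)
  read a, top V: go to q_1, push ε → (q_1, bcbbcc, $)
  read b, top $: go to q_3, push $ → (q_3, cbbcc, $)
  ε-move, top $: go to q_2, push W$ → (q_2, cbbcc, W$)
  read c, top W: go to q_0, push WW → (q_0, bbcc, WW$)
  ε-move, top W: go to q_2, push W → (q_2, bbcc, WW$)
  read b, top W: go to q_1, push VW → (q_1, bcc, VWW$)
  read b, top V: go to q_2, push WV → (q_2, cc, WVWW$)
  read c, top W: go to q_0, push WW → (q_0, c, WWVWW$)
  ε-move, top W: go to q_2, push W → (q_2, c, WWVWW$)
  read c, top W: go to q_0, push WW → (q_0, ε, WWWVWW$)
  ε-move, top W: go to q_2, push W → (q_2, ε, WWWVWW$)
All input consumed; M is in state q_2.

q_2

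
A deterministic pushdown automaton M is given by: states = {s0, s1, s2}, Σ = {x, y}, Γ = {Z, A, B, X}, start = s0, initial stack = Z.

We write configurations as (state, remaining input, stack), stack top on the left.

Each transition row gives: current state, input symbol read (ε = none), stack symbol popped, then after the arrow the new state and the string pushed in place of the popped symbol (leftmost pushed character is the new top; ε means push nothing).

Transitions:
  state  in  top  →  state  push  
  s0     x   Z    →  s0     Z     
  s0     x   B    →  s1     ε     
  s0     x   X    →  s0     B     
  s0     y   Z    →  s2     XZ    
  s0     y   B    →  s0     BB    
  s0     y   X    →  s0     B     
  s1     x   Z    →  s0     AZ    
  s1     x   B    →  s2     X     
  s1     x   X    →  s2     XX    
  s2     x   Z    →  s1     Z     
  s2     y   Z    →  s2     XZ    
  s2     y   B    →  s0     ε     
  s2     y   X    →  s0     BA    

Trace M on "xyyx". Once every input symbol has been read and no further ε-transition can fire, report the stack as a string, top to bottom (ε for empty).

(s0, xyyx, Z)
  read x, top Z: go to s0, push Z → (s0, yyx, Z)
  read y, top Z: go to s2, push XZ → (s2, yx, XZ)
  read y, top X: go to s0, push BA → (s0, x, BAZ)
  read x, top B: go to s1, push ε → (s1, ε, AZ)
All input consumed in state s1 with stack AZ.

AZ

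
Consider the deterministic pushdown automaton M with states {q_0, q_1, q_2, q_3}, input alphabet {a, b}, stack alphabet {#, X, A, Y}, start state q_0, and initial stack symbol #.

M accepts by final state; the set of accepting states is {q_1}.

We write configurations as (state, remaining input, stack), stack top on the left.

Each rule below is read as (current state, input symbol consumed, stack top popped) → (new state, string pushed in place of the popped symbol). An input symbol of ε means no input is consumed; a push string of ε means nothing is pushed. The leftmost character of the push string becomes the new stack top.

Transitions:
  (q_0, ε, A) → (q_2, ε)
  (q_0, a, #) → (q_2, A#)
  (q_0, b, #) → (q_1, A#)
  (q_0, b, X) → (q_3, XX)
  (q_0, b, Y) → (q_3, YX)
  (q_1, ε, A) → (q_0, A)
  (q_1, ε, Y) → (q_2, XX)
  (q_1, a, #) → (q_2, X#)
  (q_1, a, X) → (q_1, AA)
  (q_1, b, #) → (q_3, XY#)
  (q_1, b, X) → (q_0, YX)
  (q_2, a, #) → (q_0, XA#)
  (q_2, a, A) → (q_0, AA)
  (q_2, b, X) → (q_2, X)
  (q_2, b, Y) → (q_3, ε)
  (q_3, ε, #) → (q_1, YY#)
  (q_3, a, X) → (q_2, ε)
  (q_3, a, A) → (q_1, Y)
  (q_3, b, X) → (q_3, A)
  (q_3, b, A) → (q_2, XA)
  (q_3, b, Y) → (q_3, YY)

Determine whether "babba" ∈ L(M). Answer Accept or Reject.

(q_0, babba, #) ⊢ (q_1, abba, A#) ⊢ (q_0, abba, A#) ⊢ (q_2, abba, #) ⊢ (q_0, bba, XA#) ⊢ (q_3, ba, XXA#) ⊢ (q_3, a, AXA#) ⊢ (q_1, ε, YXA#)
All input consumed; state q_1 ∈ F.

Accept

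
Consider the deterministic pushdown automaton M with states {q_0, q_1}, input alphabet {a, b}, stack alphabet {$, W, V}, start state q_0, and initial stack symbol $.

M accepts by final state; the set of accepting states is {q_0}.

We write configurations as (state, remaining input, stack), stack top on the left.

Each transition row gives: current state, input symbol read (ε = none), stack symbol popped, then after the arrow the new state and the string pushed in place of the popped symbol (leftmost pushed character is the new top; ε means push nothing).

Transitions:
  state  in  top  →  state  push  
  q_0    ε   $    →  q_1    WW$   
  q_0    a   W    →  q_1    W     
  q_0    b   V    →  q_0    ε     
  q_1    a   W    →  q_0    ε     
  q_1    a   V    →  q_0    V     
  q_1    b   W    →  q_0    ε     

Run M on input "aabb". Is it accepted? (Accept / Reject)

(q_0, aabb, $)
  ε-move, top $: go to q_1, push WW$ → (q_1, aabb, WW$)
  read a, top W: go to q_0, push ε → (q_0, abb, W$)
  read a, top W: go to q_1, push W → (q_1, bb, W$)
  read b, top W: go to q_0, push ε → (q_0, b, $)
  ε-move, top $: go to q_1, push WW$ → (q_1, b, WW$)
  read b, top W: go to q_0, push ε → (q_0, ε, W$)
All input consumed; state q_0 ∈ F.

Accept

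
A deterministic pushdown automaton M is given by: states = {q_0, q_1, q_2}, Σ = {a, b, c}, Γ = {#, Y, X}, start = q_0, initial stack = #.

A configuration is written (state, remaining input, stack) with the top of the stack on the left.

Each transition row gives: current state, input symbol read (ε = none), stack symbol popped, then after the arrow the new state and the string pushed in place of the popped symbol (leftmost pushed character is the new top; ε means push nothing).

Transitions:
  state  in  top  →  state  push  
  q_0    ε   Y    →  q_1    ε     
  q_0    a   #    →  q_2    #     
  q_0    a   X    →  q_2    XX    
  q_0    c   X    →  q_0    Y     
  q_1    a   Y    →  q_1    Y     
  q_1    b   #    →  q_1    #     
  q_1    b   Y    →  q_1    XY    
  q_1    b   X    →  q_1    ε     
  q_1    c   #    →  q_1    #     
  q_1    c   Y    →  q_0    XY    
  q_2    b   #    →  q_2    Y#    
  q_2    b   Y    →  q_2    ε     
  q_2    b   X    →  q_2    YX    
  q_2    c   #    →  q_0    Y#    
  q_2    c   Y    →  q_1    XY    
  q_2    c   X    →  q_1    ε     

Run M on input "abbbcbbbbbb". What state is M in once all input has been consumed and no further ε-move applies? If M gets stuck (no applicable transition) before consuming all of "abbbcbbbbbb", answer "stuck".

(q_0, abbbcbbbbbb, #)
  read a, top #: go to q_2, push # → (q_2, bbbcbbbbbb, #)
  read b, top #: go to q_2, push Y# → (q_2, bbcbbbbbb, Y#)
  read b, top Y: go to q_2, push ε → (q_2, bcbbbbbb, #)
  read b, top #: go to q_2, push Y# → (q_2, cbbbbbb, Y#)
  read c, top Y: go to q_1, push XY → (q_1, bbbbbb, XY#)
  read b, top X: go to q_1, push ε → (q_1, bbbbb, Y#)
  read b, top Y: go to q_1, push XY → (q_1, bbbb, XY#)
  read b, top X: go to q_1, push ε → (q_1, bbb, Y#)
  read b, top Y: go to q_1, push XY → (q_1, bb, XY#)
  read b, top X: go to q_1, push ε → (q_1, b, Y#)
  read b, top Y: go to q_1, push XY → (q_1, ε, XY#)
All input consumed; M is in state q_1.

q_1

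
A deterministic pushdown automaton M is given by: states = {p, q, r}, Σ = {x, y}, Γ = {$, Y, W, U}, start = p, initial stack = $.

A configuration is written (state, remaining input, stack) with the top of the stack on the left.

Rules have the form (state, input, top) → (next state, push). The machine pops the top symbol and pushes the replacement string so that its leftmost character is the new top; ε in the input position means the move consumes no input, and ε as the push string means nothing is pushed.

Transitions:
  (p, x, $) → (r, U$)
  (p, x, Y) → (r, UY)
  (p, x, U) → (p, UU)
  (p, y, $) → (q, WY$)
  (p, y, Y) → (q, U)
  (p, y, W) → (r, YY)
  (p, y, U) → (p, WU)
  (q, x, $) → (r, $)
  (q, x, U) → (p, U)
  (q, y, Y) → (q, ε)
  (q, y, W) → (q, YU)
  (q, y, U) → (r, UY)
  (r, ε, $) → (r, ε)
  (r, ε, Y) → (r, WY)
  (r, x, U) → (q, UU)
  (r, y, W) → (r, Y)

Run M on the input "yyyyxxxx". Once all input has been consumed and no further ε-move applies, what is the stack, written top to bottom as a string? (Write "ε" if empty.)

UUUUYY$

(p, yyyyxxxx, $)
  read y, top $: go to q, push WY$ → (q, yyyxxxx, WY$)
  read y, top W: go to q, push YU → (q, yyxxxx, YUY$)
  read y, top Y: go to q, push ε → (q, yxxxx, UY$)
  read y, top U: go to r, push UY → (r, xxxx, UYY$)
  read x, top U: go to q, push UU → (q, xxx, UUYY$)
  read x, top U: go to p, push U → (p, xx, UUYY$)
  read x, top U: go to p, push UU → (p, x, UUUYY$)
  read x, top U: go to p, push UU → (p, ε, UUUUYY$)
All input consumed in state p with stack UUUUYY$.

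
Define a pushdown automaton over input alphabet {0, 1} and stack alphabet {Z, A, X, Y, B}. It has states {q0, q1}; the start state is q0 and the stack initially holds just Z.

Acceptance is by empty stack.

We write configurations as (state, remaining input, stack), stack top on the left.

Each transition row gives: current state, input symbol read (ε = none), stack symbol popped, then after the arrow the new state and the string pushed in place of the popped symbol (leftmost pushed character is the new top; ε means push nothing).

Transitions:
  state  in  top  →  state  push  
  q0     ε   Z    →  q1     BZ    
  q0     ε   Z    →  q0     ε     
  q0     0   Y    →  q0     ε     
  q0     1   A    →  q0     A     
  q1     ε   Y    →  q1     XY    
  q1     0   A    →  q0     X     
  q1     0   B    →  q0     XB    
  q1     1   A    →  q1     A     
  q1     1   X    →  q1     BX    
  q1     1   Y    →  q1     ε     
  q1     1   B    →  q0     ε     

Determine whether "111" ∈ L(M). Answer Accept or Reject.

Accept

One accepting computation: (q0, 111, Z) ⊢ (q1, 111, BZ) ⊢ (q0, 11, Z) ⊢ (q1, 11, BZ) ⊢ (q0, 1, Z) ⊢ (q1, 1, BZ) ⊢ (q0, ε, Z) ⊢ (q0, ε, ε)
All input consumed and the stack is empty.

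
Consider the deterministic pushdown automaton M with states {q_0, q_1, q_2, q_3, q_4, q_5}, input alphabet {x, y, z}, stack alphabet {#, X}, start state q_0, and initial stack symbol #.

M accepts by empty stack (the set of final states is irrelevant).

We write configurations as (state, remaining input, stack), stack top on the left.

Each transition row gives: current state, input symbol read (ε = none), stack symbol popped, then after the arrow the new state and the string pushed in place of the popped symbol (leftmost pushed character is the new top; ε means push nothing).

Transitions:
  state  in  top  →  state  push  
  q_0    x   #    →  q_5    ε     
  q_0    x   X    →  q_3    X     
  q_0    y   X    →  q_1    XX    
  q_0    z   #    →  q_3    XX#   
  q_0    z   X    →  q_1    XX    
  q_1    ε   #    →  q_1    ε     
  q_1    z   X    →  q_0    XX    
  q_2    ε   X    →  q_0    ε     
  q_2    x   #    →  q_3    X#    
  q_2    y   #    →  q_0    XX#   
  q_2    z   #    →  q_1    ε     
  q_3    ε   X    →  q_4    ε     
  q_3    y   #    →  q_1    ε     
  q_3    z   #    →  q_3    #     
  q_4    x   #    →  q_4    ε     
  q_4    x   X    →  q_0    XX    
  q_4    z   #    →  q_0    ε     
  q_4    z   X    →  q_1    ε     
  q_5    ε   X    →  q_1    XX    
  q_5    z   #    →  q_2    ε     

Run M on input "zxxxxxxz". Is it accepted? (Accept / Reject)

(q_0, zxxxxxxz, #)
  read z, top #: go to q_3, push XX# → (q_3, xxxxxxz, XX#)
  ε-move, top X: go to q_4, push ε → (q_4, xxxxxxz, X#)
  read x, top X: go to q_0, push XX → (q_0, xxxxxz, XX#)
  read x, top X: go to q_3, push X → (q_3, xxxxz, XX#)
  ε-move, top X: go to q_4, push ε → (q_4, xxxxz, X#)
  read x, top X: go to q_0, push XX → (q_0, xxxz, XX#)
  read x, top X: go to q_3, push X → (q_3, xxz, XX#)
  ε-move, top X: go to q_4, push ε → (q_4, xxz, X#)
  read x, top X: go to q_0, push XX → (q_0, xz, XX#)
  read x, top X: go to q_3, push X → (q_3, z, XX#)
  ε-move, top X: go to q_4, push ε → (q_4, z, X#)
  read z, top X: go to q_1, push ε → (q_1, ε, #)
  ε-move, top #: go to q_1, push ε → (q_1, ε, ε)
All input consumed and the stack is empty.

Accept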